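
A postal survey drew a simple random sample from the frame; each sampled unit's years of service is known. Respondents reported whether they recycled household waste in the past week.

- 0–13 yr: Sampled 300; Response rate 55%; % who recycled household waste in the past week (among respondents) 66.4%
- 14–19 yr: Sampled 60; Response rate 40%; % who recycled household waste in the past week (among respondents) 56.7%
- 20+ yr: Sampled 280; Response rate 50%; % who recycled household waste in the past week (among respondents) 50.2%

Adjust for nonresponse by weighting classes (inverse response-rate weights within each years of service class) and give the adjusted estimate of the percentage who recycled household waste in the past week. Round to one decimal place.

58.4%

Inverse-response-rate weighting restores each class to its sampled count, so class totals weight by n_sampled:
  0–13 yr: 300 × 66.4 = 19,920
  14–19 yr: 60 × 56.7 = 3402
  20+ yr: 280 × 50.2 = 14,056
Adjusted estimate = 37,378 / 640 = 58.4031 → 58.4%.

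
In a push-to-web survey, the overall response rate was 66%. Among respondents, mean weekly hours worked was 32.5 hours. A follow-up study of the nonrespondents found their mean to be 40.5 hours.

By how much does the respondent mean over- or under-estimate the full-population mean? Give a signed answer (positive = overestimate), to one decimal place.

-2.7

Nonresponse fraction = 1 − 0.66 = 0.34.
Bias = (nonresponse fraction) × (respondent mean − nonrespondent mean)
     = 0.34 × (32.5 − 40.5) = 0.34 × -8 = -2.72.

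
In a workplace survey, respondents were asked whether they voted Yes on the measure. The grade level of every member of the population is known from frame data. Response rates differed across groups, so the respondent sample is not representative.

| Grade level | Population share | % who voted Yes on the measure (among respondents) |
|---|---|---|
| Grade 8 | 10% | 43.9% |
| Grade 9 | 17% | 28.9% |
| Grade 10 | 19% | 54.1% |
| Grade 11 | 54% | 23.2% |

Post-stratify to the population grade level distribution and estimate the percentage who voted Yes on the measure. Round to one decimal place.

32.1%

Post-stratification weights by population share, not respondent share:
  Grade 8: 0.1 × 43.9 = 4.39
  Grade 9: 0.17 × 28.9 = 4.913
  Grade 10: 0.19 × 54.1 = 10.279
  Grade 11: 0.54 × 23.2 = 12.528
Post-stratified estimate = 32.11 → 32.1%.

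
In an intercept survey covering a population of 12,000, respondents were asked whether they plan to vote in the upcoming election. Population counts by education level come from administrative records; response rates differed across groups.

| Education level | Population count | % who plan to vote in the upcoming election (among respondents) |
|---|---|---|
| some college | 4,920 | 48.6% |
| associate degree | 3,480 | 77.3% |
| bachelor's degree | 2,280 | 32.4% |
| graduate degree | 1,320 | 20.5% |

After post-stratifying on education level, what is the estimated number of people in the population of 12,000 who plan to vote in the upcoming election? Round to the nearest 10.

Estimated count per cell = population count × respondent percentage:
  some college: 4,920 × 48.6% = 2391.12
  associate degree: 3,480 × 77.3% = 2690.04
  bachelor's degree: 2,280 × 32.4% = 738.72
  graduate degree: 1,320 × 20.5% = 270.6
Estimated total = 6090.48 → 6,090.

6,090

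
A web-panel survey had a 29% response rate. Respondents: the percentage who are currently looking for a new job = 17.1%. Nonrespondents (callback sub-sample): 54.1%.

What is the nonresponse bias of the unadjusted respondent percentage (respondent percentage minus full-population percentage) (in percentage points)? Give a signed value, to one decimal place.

Nonresponse fraction = 1 − 0.29 = 0.71.
Bias = (nonresponse fraction) × (respondent percentage − nonrespondent percentage)
     = 0.71 × (17.1 − 54.1) = 0.71 × -37 = -26.27.

-26.3 percentage points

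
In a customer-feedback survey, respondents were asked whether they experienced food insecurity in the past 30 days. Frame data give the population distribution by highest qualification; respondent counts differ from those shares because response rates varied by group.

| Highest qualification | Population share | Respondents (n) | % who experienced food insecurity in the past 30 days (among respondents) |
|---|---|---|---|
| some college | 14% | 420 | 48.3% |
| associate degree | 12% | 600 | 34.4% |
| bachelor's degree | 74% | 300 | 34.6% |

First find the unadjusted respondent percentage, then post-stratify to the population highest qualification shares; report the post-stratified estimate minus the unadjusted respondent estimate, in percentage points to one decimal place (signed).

-2.4 percentage points

Unadjusted (pooled respondent) estimate weights by respondent counts:
  (420/1320)×48.3 + (600/1320)×34.4 + (300/1320)×34.6 = 38.8682%
Reweighting by population highest qualification shares:
  0.14×48.3 + 0.12×34.4 + 0.74×34.6 = 36.494%
Difference = 36.494 − 38.8682 = -2.3742 pp.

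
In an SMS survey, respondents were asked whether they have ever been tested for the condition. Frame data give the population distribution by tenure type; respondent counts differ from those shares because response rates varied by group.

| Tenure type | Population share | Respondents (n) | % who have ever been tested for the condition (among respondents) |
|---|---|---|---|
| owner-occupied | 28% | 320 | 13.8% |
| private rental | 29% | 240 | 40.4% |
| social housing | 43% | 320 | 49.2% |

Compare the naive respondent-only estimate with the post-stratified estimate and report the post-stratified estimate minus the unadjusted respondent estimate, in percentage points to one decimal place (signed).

Naive respondent-only estimate (weights = respondent counts):
  (320/880)×13.8 + (240/880)×40.4 + (320/880)×49.2 = 33.9273%
Reweighting by population tenure type shares:
  0.28×13.8 + 0.29×40.4 + 0.43×49.2 = 36.736%
Difference = 36.736 − 33.9273 = 2.8087 pp.

+2.8 percentage points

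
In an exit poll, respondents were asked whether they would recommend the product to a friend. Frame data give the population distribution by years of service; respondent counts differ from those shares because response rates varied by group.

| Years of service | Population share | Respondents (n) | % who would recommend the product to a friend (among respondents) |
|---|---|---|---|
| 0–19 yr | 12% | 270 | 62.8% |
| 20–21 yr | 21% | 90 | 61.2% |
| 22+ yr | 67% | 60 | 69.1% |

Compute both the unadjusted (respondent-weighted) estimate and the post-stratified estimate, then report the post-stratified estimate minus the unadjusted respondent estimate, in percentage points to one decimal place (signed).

+3.3 percentage points

Without adjustment, the pooled respondent share is:
  (270/420)×62.8 + (90/420)×61.2 + (60/420)×69.1 = 63.3571%
Post-stratified estimate weights by population shares:
  0.12×62.8 + 0.21×61.2 + 0.67×69.1 = 66.685%
Difference = 66.685 − 63.3571 = 3.3279 pp.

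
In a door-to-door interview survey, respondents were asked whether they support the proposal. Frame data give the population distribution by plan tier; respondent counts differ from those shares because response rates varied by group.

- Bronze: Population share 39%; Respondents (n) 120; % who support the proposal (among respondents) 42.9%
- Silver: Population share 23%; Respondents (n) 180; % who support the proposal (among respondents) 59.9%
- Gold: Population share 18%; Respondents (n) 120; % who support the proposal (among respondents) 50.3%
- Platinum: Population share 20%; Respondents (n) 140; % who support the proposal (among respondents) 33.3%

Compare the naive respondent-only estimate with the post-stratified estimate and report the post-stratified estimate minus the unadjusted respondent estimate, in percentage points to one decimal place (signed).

-1.3 percentage points

Naive respondent-only estimate (weights = respondent counts):
  (120/560)×42.9 + (180/560)×59.9 + (120/560)×50.3 + (140/560)×33.3 = 47.55%
Post-stratified estimate weights by population shares:
  0.39×42.9 + 0.23×59.9 + 0.18×50.3 + 0.2×33.3 = 46.222%
Difference = 46.222 − 47.55 = -1.328 pp.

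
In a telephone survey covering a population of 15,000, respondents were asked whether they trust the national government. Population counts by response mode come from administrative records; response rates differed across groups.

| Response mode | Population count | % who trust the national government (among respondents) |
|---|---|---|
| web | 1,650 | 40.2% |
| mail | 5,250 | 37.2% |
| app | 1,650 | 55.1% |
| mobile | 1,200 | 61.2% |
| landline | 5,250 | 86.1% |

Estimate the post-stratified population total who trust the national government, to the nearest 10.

Apply each group's respondent rate to its population count:
  web: 1,650 × 40.2% = 663.3
  mail: 5,250 × 37.2% = 1953
  app: 1,650 × 55.1% = 909.15
  mobile: 1,200 × 61.2% = 734.4
  landline: 5,250 × 86.1% = 4520.25
Estimated total = 8780.1 → 8,780.

8,780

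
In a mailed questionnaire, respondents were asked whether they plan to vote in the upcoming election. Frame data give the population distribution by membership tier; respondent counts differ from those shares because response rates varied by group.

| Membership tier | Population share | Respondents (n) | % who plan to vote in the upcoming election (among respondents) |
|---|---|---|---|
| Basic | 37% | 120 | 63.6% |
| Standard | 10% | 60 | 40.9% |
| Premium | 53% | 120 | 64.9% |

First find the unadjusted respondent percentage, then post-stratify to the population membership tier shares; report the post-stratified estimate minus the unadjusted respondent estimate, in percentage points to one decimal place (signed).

Unadjusted (pooled respondent) estimate weights by respondent counts:
  (120/300)×63.6 + (60/300)×40.9 + (120/300)×64.9 = 59.58%
Post-stratifying to population shares instead:
  0.37×63.6 + 0.1×40.9 + 0.53×64.9 = 62.019%
Difference = 62.019 − 59.58 = 2.439 pp.

+2.4 percentage points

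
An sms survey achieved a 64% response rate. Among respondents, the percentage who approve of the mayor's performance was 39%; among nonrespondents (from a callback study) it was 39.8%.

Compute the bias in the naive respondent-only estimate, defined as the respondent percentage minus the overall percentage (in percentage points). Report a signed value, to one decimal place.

-0.3 percentage points

Nonresponse fraction = 1 − 0.64 = 0.36.
Bias = (nonresponse fraction) × (respondent percentage − nonrespondent percentage)
     = 0.36 × (39 − 39.8) = 0.36 × -0.8 = -0.288.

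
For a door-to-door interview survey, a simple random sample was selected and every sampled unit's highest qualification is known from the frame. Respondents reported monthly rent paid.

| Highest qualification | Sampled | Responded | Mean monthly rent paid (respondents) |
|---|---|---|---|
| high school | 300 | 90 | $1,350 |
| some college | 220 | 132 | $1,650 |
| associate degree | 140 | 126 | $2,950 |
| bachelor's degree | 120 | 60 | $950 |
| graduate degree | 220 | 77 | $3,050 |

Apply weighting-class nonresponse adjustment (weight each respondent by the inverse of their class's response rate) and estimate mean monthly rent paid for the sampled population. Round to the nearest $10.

Class response rates: high school 90/300 = 30%, some college 132/220 = 60%, associate degree 126/140 = 90%, bachelor's degree 60/120 = 50%, graduate degree 77/220 = 35%.
Each respondent's weight = sampled/responded in their class; summing within a class gives n_sampled, so:
  high school: 300 × 1350 = 405,000
  some college: 220 × 1650 = 363,000
  associate degree: 140 × 2950 = 413,000
  bachelor's degree: 120 × 950 = 114,000
  graduate degree: 220 × 3050 = 671,000
Adjusted estimate = 1,966,000 / 1,000 = 1966 → $1,970.

$1,970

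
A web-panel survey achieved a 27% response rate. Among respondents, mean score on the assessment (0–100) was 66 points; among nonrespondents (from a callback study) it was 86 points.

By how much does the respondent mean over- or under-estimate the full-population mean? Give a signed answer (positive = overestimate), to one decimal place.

Nonresponse fraction = 1 − 0.27 = 0.73.
Bias = (nonresponse fraction) × (respondent mean − nonrespondent mean)
     = 0.73 × (66 − 86) = 0.73 × -20 = -14.6.

-14.6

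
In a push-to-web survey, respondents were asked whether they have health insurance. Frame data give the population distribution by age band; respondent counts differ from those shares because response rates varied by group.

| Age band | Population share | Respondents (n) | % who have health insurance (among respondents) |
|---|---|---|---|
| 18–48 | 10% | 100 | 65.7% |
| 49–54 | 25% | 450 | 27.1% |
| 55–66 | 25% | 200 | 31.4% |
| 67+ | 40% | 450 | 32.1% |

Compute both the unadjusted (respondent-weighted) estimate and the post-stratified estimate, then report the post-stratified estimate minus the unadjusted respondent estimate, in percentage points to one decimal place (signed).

+1.1 percentage points

Unadjusted (pooled respondent) estimate weights by respondent counts:
  (100/1200)×65.7 + (450/1200)×27.1 + (200/1200)×31.4 + (450/1200)×32.1 = 32.9083%
Reweighting by population age band shares:
  0.1×65.7 + 0.25×27.1 + 0.25×31.4 + 0.4×32.1 = 34.035%
Difference = 34.035 − 32.9083 = 1.1267 pp.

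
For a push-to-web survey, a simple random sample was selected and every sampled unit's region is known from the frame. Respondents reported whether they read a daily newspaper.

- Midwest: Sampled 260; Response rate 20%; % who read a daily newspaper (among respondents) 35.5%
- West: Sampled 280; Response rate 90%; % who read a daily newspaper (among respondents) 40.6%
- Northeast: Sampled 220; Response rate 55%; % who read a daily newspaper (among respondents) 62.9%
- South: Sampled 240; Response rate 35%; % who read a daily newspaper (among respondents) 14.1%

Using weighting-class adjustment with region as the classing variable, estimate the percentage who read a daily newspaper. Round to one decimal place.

Inverse-response-rate weighting restores each class to its sampled count, so class totals weight by n_sampled:
  Midwest: 260 × 35.5 = 9230
  West: 280 × 40.6 = 11,368
  Northeast: 220 × 62.9 = 13,838
  South: 240 × 14.1 = 3384
Adjusted estimate = 37,820 / 1,000 = 37.82 → 37.8%.

37.8%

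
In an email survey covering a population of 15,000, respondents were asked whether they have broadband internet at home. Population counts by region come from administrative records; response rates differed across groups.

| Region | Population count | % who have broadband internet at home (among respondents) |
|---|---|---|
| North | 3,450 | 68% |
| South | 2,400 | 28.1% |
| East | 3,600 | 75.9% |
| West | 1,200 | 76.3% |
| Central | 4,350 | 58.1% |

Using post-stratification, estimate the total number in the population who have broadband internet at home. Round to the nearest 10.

9,200

Each cell contributes its population count × the respondent rate:
  North: 3,450 × 68% = 2346
  South: 2,400 × 28.1% = 674.4
  East: 3,600 × 75.9% = 2732.4
  West: 1,200 × 76.3% = 915.6
  Central: 4,350 × 58.1% = 2527.35
Estimated total = 9195.75 → 9,200.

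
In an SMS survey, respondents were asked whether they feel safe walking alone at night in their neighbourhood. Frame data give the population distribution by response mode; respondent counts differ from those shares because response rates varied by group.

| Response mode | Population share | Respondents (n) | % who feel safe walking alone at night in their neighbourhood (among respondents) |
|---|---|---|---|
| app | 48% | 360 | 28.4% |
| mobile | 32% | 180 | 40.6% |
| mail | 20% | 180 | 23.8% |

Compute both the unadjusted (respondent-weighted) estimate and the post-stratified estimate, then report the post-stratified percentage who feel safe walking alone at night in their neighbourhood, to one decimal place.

31.4%

Without adjustment, the pooled respondent share is:
  (360/720)×28.4 + (180/720)×40.6 + (180/720)×23.8 = 30.3%
Reweighting by population response mode shares:
  0.48×28.4 + 0.32×40.6 + 0.2×23.8 = 31.384%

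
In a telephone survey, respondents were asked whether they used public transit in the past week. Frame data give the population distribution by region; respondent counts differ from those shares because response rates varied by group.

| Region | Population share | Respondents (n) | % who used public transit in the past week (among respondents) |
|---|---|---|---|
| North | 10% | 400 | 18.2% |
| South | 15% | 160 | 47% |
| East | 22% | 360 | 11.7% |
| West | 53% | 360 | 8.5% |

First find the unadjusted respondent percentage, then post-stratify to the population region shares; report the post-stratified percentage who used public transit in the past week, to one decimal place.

15.9%

Without adjustment, the pooled respondent share is:
  (400/1280)×18.2 + (160/1280)×47 + (360/1280)×11.7 + (360/1280)×8.5 = 17.2437%
Post-stratified estimate weights by population shares:
  0.1×18.2 + 0.15×47 + 0.22×11.7 + 0.53×8.5 = 15.949%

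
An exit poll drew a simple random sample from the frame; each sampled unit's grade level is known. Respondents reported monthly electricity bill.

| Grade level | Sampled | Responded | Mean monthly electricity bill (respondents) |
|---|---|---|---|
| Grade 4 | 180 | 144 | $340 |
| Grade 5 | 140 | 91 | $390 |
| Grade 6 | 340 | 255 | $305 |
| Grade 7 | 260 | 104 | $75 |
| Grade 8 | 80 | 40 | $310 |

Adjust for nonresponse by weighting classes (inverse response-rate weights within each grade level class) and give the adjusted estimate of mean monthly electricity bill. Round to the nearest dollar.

$264

Response rates by class: Grade 4 144/180 = 80%, Grade 5 91/140 = 65%, Grade 6 255/340 = 75%, Grade 7 104/260 = 40%, Grade 8 40/80 = 50%.
Weighting each respondent by the inverse class response rate inflates each class back to its sampled size, so the class weight is n_sampled:
  Grade 4: 180 × 340 = 61,200
  Grade 5: 140 × 390 = 54,600
  Grade 6: 340 × 305 = 103,700
  Grade 7: 260 × 75 = 19,500
  Grade 8: 80 × 310 = 24,800
Adjusted estimate = 263,800 / 1,000 = 263.8 → $264.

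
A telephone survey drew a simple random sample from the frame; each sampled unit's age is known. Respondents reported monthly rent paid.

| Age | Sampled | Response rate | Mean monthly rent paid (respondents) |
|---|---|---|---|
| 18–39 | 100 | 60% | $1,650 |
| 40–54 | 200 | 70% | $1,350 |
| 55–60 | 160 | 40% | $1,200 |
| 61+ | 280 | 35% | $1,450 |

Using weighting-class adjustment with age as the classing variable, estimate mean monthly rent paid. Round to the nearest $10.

Inverse-response-rate weighting restores each class to its sampled count, so class totals weight by n_sampled:
  18–39: 100 × 1650 = 165,000
  40–54: 200 × 1350 = 270,000
  55–60: 160 × 1200 = 192,000
  61+: 280 × 1450 = 406,000
Adjusted estimate = 1,033,000 / 740 = 1395.95 → $1,400.

$1,400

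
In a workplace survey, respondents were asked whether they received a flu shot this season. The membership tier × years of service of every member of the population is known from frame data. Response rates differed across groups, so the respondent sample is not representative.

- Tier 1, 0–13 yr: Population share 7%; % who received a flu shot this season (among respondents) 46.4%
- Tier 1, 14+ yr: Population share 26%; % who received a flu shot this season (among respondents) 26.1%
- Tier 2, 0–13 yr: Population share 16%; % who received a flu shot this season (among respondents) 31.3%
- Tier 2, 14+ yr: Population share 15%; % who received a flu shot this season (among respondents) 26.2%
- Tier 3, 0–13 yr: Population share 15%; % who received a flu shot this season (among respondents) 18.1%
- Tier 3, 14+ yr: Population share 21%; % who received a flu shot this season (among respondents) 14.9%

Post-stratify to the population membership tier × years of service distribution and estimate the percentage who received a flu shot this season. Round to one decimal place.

Post-stratification weights by population share, not respondent share:
  Tier 1, 0–13 yr: 0.07 × 46.4 = 3.248
  Tier 1, 14+ yr: 0.26 × 26.1 = 6.786
  Tier 2, 0–13 yr: 0.16 × 31.3 = 5.008
  Tier 2, 14+ yr: 0.15 × 26.2 = 3.93
  Tier 3, 0–13 yr: 0.15 × 18.1 = 2.715
  Tier 3, 14+ yr: 0.21 × 14.9 = 3.129
Post-stratified estimate = 24.816 → 24.8%.

24.8%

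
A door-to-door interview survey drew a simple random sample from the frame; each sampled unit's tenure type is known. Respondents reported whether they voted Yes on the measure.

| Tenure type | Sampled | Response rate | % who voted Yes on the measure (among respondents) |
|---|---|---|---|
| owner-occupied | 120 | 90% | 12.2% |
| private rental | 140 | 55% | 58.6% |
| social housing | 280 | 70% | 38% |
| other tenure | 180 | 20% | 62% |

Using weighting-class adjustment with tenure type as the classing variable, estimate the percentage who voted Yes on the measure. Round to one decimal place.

Weighting each respondent by the inverse class response rate inflates each class back to its sampled size, so the class weight is n_sampled:
  owner-occupied: 120 × 12.2 = 1464
  private rental: 140 × 58.6 = 8204
  social housing: 280 × 38 = 10,640
  other tenure: 180 × 62 = 11,160
Adjusted estimate = 31,468 / 720 = 43.7056 → 43.7%.

43.7%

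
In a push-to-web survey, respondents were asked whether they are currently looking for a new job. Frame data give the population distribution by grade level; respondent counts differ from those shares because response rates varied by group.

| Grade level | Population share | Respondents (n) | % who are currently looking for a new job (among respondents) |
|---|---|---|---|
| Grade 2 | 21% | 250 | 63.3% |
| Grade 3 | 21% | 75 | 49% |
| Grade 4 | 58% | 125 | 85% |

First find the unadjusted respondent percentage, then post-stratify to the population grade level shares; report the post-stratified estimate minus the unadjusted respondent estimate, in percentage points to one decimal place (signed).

Naive respondent-only estimate (weights = respondent counts):
  (250/450)×63.3 + (75/450)×49 + (125/450)×85 = 66.9444%
Post-stratifying to population shares instead:
  0.21×63.3 + 0.21×49 + 0.58×85 = 72.883%
Difference = 72.883 − 66.9444 = 5.9386 pp.

+5.9 percentage points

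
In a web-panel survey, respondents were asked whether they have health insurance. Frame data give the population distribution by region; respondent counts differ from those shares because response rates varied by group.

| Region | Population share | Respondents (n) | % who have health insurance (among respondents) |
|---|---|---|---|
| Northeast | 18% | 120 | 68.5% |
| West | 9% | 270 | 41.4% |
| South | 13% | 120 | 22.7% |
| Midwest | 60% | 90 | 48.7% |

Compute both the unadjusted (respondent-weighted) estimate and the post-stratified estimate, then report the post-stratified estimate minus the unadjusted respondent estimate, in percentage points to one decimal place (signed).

+4.1 percentage points

Unadjusted (pooled respondent) estimate weights by respondent counts:
  (120/600)×68.5 + (270/600)×41.4 + (120/600)×22.7 + (90/600)×48.7 = 44.175%
Post-stratified estimate weights by population shares:
  0.18×68.5 + 0.09×41.4 + 0.13×22.7 + 0.6×48.7 = 48.227%
Difference = 48.227 − 44.175 = 4.052 pp.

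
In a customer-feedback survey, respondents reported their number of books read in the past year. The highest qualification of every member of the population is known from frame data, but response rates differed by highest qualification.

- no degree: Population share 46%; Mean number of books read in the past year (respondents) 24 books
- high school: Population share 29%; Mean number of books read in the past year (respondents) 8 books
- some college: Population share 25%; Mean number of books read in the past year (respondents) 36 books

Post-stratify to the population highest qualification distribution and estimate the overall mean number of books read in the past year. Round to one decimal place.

Post-stratification weights by population share, not respondent share:
  no degree: 0.46 × 24 = 11.04
  high school: 0.29 × 8 = 2.32
  some college: 0.25 × 36 = 9
Post-stratified estimate = 22.36 → 22.4.

22.4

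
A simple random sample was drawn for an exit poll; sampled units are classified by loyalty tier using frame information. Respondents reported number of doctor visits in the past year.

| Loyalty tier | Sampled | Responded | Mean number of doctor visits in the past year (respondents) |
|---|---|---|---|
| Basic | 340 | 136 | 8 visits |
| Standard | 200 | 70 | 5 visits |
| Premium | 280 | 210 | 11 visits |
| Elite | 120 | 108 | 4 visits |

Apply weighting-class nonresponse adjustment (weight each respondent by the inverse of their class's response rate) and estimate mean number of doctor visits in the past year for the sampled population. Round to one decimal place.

Response rates by class: Basic 136/340 = 40%, Standard 70/200 = 35%, Premium 210/280 = 75%, Elite 108/120 = 90%.
Weighting each respondent by the inverse class response rate inflates each class back to its sampled size, so the class weight is n_sampled:
  Basic: 340 × 8 = 2720
  Standard: 200 × 5 = 1000
  Premium: 280 × 11 = 3080
  Elite: 120 × 4 = 480
Adjusted estimate = 7280 / 940 = 7.74468 → 7.7.

7.7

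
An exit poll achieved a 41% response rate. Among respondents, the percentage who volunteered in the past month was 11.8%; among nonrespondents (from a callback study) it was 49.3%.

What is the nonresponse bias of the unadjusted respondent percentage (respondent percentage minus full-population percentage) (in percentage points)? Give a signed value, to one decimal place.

-22.1 percentage points

Nonresponse fraction = 1 − 0.41 = 0.59.
Bias = (nonresponse fraction) × (respondent percentage − nonrespondent percentage)
     = 0.59 × (11.8 − 49.3) = 0.59 × -37.5 = -22.125.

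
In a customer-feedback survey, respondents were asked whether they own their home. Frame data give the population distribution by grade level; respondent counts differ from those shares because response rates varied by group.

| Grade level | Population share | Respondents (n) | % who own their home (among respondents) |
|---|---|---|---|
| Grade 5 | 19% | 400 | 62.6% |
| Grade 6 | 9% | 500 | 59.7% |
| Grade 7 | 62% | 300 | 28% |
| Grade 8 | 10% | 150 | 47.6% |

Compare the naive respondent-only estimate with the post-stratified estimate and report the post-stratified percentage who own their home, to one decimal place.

Naive respondent-only estimate (weights = respondent counts):
  (400/1350)×62.6 + (500/1350)×59.7 + (300/1350)×28 + (150/1350)×47.6 = 52.1704%
Post-stratifying to population shares instead:
  0.19×62.6 + 0.09×59.7 + 0.62×28 + 0.1×47.6 = 39.387%

39.4%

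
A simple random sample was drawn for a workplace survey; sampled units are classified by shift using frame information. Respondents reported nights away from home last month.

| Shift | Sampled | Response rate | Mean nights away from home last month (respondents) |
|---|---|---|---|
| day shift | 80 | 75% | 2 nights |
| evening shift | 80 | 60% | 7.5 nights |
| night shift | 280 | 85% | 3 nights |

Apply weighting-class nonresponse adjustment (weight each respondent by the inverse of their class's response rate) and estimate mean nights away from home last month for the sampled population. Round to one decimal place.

3.6

Weighting each respondent by the inverse class response rate inflates each class back to its sampled size, so the class weight is n_sampled:
  day shift: 80 × 2 = 160
  evening shift: 80 × 7.5 = 600
  night shift: 280 × 3 = 840
Adjusted estimate = 1600 / 440 = 3.63636 → 3.6.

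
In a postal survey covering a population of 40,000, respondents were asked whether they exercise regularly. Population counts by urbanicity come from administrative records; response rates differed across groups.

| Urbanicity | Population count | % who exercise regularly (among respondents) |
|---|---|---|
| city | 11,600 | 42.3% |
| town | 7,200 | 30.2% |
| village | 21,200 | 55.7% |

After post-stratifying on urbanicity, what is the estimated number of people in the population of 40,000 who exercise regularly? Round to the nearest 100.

18,900

Estimated count per cell = population count × respondent percentage:
  city: 11,600 × 42.3% = 4906.8
  town: 7,200 × 30.2% = 2174.4
  village: 21,200 × 55.7% = 11808.4
Estimated total = 18889.6 → 18,900.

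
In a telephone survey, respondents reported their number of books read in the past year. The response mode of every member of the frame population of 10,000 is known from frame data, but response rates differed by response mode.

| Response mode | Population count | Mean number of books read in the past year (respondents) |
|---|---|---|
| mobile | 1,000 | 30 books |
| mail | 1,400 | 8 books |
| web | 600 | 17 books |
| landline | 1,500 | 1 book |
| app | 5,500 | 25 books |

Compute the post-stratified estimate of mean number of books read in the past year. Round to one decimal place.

Weight each group's respondent value by its population share:
  mobile: (1,000/10,000) × 30 = 3
  mail: (1,400/10,000) × 8 = 1.12
  web: (600/10,000) × 17 = 1.02
  landline: (1,500/10,000) × 1 = 0.15
  app: (5,500/10,000) × 25 = 13.75
Post-stratified estimate = 19.04 → 19.0.

19.0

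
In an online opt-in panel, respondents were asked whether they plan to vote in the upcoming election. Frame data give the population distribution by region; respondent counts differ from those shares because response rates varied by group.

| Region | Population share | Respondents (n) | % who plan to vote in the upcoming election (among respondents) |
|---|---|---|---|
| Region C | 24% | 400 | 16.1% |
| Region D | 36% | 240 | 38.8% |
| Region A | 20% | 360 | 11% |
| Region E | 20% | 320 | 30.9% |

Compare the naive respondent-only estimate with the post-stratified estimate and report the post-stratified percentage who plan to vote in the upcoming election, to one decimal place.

26.2%

Naive respondent-only estimate (weights = respondent counts):
  (400/1320)×16.1 + (240/1320)×38.8 + (360/1320)×11 + (320/1320)×30.9 = 22.4242%
Reweighting by population region shares:
  0.24×16.1 + 0.36×38.8 + 0.2×11 + 0.2×30.9 = 26.212%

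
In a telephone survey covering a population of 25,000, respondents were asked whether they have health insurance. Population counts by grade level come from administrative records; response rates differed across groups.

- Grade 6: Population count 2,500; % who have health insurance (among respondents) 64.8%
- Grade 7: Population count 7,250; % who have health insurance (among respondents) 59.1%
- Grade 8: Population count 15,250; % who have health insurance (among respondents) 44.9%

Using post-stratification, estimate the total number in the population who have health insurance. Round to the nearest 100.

Each cell contributes its population count × the respondent rate:
  Grade 6: 2,500 × 64.8% = 1620
  Grade 7: 7,250 × 59.1% = 4284.75
  Grade 8: 15,250 × 44.9% = 6847.25
Estimated total = 12,752 → 12,800.

12,800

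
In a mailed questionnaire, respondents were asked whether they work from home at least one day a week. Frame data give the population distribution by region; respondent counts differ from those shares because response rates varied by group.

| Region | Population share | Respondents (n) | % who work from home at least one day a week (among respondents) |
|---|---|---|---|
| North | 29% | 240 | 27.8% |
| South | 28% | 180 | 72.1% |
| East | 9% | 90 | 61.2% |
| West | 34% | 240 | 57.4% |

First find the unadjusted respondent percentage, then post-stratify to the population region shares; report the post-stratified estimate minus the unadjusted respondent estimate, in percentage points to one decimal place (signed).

Without adjustment, the pooled respondent share is:
  (240/750)×27.8 + (180/750)×72.1 + (90/750)×61.2 + (240/750)×57.4 = 51.912%
Reweighting by population region shares:
  0.29×27.8 + 0.28×72.1 + 0.09×61.2 + 0.34×57.4 = 53.274%
Difference = 53.274 − 51.912 = 1.362 pp.

+1.4 percentage points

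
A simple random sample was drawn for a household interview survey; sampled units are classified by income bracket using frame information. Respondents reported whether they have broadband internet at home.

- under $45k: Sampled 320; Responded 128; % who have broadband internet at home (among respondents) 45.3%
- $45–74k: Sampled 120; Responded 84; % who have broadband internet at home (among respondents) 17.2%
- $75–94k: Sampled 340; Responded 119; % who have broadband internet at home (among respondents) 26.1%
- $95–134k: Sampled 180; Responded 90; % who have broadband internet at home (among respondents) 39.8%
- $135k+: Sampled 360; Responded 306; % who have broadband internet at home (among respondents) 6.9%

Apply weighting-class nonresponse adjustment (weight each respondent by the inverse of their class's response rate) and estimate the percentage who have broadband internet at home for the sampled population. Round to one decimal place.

Response rates by class: under $45k 128/320 = 40%, $45–74k 84/120 = 70%, $75–94k 119/340 = 35%, $95–134k 90/180 = 50%, $135k+ 306/360 = 85%.
Weighting each respondent by the inverse class response rate inflates each class back to its sampled size, so the class weight is n_sampled:
  under $45k: 320 × 45.3 = 14,496
  $45–74k: 120 × 17.2 = 2064
  $75–94k: 340 × 26.1 = 8874
  $95–134k: 180 × 39.8 = 7164
  $135k+: 360 × 6.9 = 2484
Adjusted estimate = 35,082 / 1,320 = 26.5773 → 26.6%.

26.6%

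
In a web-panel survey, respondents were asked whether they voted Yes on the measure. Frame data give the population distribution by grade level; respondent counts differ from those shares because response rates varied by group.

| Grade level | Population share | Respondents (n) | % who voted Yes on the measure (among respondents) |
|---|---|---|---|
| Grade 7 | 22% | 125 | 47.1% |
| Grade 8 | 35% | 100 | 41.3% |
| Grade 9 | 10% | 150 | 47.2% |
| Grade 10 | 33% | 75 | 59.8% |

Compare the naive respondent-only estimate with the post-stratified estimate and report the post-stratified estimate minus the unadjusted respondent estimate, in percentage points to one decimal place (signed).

Without adjustment, the pooled respondent share is:
  (125/450)×47.1 + (100/450)×41.3 + (150/450)×47.2 + (75/450)×59.8 = 47.9611%
Reweighting by population grade level shares:
  0.22×47.1 + 0.35×41.3 + 0.1×47.2 + 0.33×59.8 = 49.271%
Difference = 49.271 − 47.9611 = 1.3099 pp.

+1.3 percentage points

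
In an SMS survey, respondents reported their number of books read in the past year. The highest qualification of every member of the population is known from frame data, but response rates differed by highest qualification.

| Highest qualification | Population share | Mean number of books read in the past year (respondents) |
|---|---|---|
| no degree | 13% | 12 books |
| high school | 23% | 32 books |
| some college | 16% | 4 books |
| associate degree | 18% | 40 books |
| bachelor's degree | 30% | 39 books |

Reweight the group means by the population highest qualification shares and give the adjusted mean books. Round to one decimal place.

Reweight to the known highest qualification distribution:
  no degree: 0.13 × 12 = 1.56
  high school: 0.23 × 32 = 7.36
  some college: 0.16 × 4 = 0.64
  associate degree: 0.18 × 40 = 7.2
  bachelor's degree: 0.3 × 39 = 11.7
Post-stratified estimate = 28.46 → 28.5.

28.5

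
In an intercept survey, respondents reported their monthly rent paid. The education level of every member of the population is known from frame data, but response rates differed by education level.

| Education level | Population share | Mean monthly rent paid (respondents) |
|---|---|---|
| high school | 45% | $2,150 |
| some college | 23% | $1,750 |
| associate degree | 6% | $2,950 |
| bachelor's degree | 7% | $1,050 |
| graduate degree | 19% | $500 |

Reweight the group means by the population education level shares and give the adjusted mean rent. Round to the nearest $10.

$1,720

Reweight to the known education level distribution:
  high school: 0.45 × 2150 = 967.5
  some college: 0.23 × 1750 = 402.5
  associate degree: 0.06 × 2950 = 177
  bachelor's degree: 0.07 × 1050 = 73.5
  graduate degree: 0.19 × 500 = 95
Post-stratified estimate = 1715.5 → $1,720.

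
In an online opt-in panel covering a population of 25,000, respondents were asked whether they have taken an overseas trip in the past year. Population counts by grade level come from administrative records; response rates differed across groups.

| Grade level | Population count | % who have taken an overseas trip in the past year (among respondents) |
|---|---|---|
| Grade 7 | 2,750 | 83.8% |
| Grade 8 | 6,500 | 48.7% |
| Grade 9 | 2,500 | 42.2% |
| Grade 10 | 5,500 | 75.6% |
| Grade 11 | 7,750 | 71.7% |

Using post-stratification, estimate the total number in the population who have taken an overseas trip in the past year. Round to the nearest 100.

Estimated count per cell = population count × respondent percentage:
  Grade 7: 2,750 × 83.8% = 2304.5
  Grade 8: 6,500 × 48.7% = 3165.5
  Grade 9: 2,500 × 42.2% = 1055
  Grade 10: 5,500 × 75.6% = 4158
  Grade 11: 7,750 × 71.7% = 5556.75
Estimated total = 16239.8 → 16,200.

16,200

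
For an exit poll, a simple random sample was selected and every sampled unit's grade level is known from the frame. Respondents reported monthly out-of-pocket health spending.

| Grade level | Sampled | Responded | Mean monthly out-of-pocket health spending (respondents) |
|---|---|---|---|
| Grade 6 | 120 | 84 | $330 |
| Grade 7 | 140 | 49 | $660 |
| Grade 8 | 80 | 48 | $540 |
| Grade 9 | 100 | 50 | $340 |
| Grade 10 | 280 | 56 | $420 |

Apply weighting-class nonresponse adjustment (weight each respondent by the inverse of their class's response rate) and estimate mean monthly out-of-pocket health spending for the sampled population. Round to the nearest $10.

$450

Response rates by class: Grade 6 84/120 = 70%, Grade 7 49/140 = 35%, Grade 8 48/80 = 60%, Grade 9 50/100 = 50%, Grade 10 56/280 = 20%.
Weighting each respondent by the inverse class response rate inflates each class back to its sampled size, so the class weight is n_sampled:
  Grade 6: 120 × 330 = 39,600
  Grade 7: 140 × 660 = 92,400
  Grade 8: 80 × 540 = 43,200
  Grade 9: 100 × 340 = 34,000
  Grade 10: 280 × 420 = 117,600
Adjusted estimate = 326,800 / 720 = 453.889 → $450.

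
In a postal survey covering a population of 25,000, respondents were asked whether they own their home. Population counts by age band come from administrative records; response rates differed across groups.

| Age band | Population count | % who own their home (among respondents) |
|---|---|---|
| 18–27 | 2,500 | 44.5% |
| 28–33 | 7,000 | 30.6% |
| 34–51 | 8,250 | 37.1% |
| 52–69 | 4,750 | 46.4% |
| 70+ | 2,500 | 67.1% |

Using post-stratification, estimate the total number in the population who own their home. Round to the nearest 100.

10,200

Each cell contributes its population count × the respondent rate:
  18–27: 2,500 × 44.5% = 1112.5
  28–33: 7,000 × 30.6% = 2142
  34–51: 8,250 × 37.1% = 3060.75
  52–69: 4,750 × 46.4% = 2204
  70+: 2,500 × 67.1% = 1677.5
Estimated total = 10196.8 → 10,200.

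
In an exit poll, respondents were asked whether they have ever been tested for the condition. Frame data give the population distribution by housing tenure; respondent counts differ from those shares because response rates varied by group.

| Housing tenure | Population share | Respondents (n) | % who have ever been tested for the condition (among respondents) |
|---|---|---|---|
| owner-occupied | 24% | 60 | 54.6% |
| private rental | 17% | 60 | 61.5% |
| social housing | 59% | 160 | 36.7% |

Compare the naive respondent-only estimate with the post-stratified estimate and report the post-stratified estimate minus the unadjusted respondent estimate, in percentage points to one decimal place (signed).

Naive respondent-only estimate (weights = respondent counts):
  (60/280)×54.6 + (60/280)×61.5 + (160/280)×36.7 = 45.85%
Reweighting by population housing tenure shares:
  0.24×54.6 + 0.17×61.5 + 0.59×36.7 = 45.212%
Difference = 45.212 − 45.85 = -0.638 pp.

-0.6 percentage points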